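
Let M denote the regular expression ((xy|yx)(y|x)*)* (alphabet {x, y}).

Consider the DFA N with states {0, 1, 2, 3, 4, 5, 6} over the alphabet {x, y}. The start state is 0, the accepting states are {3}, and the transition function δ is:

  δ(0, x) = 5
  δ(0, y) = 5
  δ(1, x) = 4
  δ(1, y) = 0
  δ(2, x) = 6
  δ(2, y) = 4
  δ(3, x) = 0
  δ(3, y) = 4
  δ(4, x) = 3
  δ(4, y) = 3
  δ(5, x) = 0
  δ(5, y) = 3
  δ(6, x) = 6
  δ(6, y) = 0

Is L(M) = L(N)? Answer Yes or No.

No

The empty string ε is accepted by M but rejected by N.
So L(M) ≠ L(N).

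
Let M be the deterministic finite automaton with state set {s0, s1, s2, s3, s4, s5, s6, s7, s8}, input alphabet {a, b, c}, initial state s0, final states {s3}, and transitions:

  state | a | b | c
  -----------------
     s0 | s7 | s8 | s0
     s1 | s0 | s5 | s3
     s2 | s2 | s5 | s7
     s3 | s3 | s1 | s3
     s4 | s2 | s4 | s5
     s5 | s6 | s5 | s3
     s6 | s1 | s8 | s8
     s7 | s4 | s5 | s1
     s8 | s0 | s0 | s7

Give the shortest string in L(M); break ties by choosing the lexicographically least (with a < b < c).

A breadth-first search from s0 reaches an accepting state first via the path s0 → s7 → s5 → s3 on input abc.
No string of length < 3 is accepted (BFS exhausts all shorter strings without reaching an accepting state), and abc is the lexicographically least accepting string of length 3.

abc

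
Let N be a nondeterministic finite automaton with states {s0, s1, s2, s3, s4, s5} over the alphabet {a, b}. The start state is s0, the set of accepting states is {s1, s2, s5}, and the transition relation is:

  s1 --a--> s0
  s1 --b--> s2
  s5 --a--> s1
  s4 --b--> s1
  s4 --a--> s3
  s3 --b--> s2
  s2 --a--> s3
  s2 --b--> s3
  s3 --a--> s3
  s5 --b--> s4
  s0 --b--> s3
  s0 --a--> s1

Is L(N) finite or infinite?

State s0 is reachable from the start and can reach an accepting state, and it lies on the cycle s0 → s1 → s0.
Traversing that cycle any number of times yields accepted strings of unbounded length, so the language is infinite.

infinite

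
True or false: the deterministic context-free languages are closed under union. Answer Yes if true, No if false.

No

{aⁿbⁿ : n≥0} and {aⁿb²ⁿ : n≥0} are each accepted by a deterministic PDA (push the a's; pop one per b, respectively one per two b's), but their union U is not. Suppose a DPDA M accepted U. Being deterministic, M has a single run on aⁿb²ⁿ, and since aⁿbⁿ ∈ U that run passes through an accepting configuration right after consuming the prefix aⁿbⁿ and then goes on to accept again after n more b's. Build an ordinary (nondeterministic) PDA M′ that simulates M on a's and b's and, at any moment when M is in an accepting state, may switch to a second mode in which it reads only c's, feeding each c to M as a b; M′ accepts when M does. Then M′ accepts aⁱbʲcᵏ (k≥1) exactly when both aⁱbʲ ∈ U and aⁱbʲ⁺ᵏ ∈ U, and checking the four cases (i=j or j=2i, combined with j+k=i or j+k=2i) leaves only i=j=k: so L(M′) ∩ a*b*c⁺ = {aⁿbⁿcⁿ : n≥1} would be context-free, which it is not (pumping lemma) — contradiction. (The union is an unambiguous CFL; it is determinism, not unambiguity, that fails.)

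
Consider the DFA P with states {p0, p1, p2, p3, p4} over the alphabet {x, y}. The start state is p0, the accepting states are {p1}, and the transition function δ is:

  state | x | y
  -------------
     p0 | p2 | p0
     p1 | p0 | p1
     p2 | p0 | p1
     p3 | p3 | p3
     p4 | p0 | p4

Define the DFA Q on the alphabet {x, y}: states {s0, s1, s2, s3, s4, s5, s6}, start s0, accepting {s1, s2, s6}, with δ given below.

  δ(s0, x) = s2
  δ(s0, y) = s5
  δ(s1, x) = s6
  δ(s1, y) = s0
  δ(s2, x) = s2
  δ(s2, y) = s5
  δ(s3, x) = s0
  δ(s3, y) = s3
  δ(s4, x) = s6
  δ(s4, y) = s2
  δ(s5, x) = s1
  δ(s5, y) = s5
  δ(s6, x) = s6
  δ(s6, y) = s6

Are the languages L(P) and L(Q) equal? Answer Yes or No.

The string xy is accepted by P but rejected by Q.
So L(P) ≠ L(Q).

No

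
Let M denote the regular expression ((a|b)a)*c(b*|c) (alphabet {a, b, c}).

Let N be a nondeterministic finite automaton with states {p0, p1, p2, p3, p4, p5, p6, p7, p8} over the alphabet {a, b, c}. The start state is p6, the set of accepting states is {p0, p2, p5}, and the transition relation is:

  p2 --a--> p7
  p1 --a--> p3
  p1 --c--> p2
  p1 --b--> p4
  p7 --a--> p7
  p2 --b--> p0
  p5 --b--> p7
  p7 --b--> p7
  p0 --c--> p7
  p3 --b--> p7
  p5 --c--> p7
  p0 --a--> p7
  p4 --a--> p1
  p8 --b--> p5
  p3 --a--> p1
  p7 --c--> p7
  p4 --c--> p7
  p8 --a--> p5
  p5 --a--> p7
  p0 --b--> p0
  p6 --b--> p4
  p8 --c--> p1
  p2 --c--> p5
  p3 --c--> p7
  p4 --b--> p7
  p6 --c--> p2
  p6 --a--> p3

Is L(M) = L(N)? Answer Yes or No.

Yes

Converting the expression M to a DFA (subset construction, then merging equivalent states) gives the minimal DFA with states {m0, m1, m2, m3, m4, m5}, start state m0, accepting states {m2, m4, m5} and transitions m0: a→m1, b→m1, c→m2; m1: a→m0, b→m3, c→m3; m2: a→m3, b→m4, c→m5; m3: a→m3, b→m3, c→m3; m4: a→m3, b→m4, c→m3; m5: a→m3, b→m3, c→m3.
Exploring the product automaton M × N from the start pair (m0, p6), following both machines on each input symbol, reaches 8 state pairs: (m0, p6), (m1, p3), (m1, p4), (m2, p2), (m0, p1), (m3, p7), (m4, p0), (m5, p5).
M accepts in {m2, m4, m5} and N accepts in {p0, p2, p5}. In every reachable pair the two components are either both accepting — (m2, p2), (m4, p0), (m5, p5) — or both non-accepting, so no string is accepted by exactly one of the machines: L(M) \ L(N) and L(N) \ L(M) are both empty.
Hence every string is accepted by M iff it is accepted by N, and the two languages coincide.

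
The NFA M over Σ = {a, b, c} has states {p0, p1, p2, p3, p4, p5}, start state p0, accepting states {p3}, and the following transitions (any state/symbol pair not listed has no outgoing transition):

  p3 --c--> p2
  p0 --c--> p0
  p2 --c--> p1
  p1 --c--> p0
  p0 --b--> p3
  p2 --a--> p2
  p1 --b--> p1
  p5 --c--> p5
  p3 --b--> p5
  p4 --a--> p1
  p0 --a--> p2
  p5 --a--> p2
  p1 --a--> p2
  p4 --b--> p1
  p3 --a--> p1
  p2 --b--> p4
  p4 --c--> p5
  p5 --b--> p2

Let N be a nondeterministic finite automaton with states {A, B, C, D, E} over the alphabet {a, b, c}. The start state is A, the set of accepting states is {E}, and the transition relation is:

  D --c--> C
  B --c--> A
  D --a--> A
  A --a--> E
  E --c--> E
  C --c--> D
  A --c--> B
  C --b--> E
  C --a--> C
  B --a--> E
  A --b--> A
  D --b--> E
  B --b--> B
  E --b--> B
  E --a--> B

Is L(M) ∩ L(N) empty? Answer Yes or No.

Yes

Exploring the product automaton M × N from the start pair (p0, A), following both machines on each input symbol, reaches 15 state pairs: (p0, A), (p2, E), (p3, A), (p0, B), (p2, B), (p4, B), (p1, E), (p5, A), (p3, B), (p1, A), (p1, B), (p0, E), (p2, A), (p5, B), (p4, A).
M accepts in {p3} and N accepts in {E}; no reachable pair has both components accepting, so no string drives both machines to acceptance simultaneously and L(M) ∩ L(N) = ∅.
So no string is accepted by both, and the intersection is empty.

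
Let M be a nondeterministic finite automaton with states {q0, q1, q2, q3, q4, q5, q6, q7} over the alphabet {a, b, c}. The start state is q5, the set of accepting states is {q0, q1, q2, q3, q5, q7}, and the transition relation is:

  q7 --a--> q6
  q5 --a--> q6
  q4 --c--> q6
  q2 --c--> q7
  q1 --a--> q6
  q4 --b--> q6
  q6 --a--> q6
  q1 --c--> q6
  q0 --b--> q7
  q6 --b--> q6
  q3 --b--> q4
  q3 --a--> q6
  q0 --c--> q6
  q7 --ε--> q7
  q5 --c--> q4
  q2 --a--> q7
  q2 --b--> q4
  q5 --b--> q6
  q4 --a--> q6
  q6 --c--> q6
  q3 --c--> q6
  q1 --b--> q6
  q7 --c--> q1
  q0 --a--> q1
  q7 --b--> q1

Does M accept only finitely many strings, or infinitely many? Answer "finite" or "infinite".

The useful states (reachable from q5 and able to reach an accepting state) are {q5}.
Restricted to these states the transition graph has no cycle, so every accepting path has bounded length and L is finite.

finite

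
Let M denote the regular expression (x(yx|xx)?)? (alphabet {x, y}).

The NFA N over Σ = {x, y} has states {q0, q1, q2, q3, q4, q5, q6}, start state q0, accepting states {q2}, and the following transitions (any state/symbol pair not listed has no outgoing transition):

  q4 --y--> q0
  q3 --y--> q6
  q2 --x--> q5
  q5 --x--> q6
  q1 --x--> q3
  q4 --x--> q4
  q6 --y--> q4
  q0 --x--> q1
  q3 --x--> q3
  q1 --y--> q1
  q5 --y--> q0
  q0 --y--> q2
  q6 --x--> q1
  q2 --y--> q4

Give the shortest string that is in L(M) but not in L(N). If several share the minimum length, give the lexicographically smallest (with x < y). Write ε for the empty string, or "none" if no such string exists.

ε

The empty string ε is accepted by M but not by N.
Since ε is the unique shortest string, it is the required witness.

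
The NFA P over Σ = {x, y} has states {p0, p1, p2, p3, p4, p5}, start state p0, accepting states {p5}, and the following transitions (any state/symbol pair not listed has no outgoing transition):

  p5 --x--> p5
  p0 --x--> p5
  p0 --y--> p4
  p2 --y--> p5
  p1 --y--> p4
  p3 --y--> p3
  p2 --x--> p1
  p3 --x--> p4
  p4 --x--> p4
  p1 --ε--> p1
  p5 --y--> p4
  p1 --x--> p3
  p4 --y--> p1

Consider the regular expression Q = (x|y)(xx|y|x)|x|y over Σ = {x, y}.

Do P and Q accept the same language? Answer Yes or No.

The string xxxx is accepted by P but rejected by Q.
So L(P) ≠ L(Q).

No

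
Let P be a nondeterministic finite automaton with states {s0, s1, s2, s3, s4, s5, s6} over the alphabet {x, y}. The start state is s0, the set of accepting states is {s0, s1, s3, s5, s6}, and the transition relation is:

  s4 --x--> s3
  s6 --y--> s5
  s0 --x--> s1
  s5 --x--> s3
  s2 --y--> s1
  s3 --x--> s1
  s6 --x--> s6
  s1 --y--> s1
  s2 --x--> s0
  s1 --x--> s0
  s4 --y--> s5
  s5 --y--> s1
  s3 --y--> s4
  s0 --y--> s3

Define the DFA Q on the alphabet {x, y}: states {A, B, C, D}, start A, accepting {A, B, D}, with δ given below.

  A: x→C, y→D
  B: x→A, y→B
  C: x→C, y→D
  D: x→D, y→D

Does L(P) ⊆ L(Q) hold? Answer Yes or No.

The string x is in L(P) but not in L(Q).
So L(P) ⊄ L(Q).

No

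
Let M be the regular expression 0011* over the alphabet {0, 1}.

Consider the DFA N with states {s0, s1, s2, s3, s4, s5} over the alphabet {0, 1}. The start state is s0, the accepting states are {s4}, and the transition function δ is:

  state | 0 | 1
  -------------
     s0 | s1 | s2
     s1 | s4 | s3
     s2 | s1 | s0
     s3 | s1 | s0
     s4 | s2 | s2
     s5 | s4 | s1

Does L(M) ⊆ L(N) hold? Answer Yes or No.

The string 001 is in L(M) but not in L(N).
So L(M) ⊄ L(N).

No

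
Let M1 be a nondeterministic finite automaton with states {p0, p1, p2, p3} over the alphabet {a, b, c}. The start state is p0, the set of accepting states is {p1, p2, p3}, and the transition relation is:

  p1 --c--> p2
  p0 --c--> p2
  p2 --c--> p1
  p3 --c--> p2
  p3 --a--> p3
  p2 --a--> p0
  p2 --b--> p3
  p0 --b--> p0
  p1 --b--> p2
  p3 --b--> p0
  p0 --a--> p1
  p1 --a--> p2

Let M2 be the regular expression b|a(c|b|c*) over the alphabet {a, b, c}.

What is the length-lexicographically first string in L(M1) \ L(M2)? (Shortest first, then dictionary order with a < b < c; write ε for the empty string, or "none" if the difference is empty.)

The string c is accepted by M1 but not by M2.
No shorter string lies in the difference, and c is the lexicographically first length-1 string in L(M1) \ L(M2).

c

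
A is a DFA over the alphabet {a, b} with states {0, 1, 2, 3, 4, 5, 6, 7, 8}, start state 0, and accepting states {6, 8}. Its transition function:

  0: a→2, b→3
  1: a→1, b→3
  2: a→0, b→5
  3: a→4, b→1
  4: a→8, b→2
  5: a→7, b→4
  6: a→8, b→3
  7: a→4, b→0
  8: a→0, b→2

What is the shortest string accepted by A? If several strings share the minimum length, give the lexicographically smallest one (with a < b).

A breadth-first search from 0 reaches an accepting state first via the path 0 → 3 → 4 → 8 on input baa.
No string of length < 3 is accepted (BFS exhausts all shorter strings without reaching an accepting state), and baa is the lexicographically least accepting string of length 3.

baa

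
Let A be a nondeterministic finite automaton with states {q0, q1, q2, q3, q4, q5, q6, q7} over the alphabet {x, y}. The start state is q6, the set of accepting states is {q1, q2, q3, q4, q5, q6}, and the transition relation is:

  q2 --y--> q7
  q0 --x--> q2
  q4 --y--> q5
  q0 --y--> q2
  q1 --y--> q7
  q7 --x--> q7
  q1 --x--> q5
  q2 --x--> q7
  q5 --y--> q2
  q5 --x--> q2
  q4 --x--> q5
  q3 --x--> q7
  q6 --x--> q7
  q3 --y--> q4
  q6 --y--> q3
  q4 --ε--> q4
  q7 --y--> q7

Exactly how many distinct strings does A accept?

9

The useful subgraph on states {q2, q3, q4, q5, q6} is acyclic, so L(A) is finite; the longest accepting path visits 5 useful states, giving maximum string length 4.
Counting accepting paths from q6 by length: 1 of length 0, 1 of length 1, 1 of length 2, 2 of length 3, 4 of length 4. Total 9.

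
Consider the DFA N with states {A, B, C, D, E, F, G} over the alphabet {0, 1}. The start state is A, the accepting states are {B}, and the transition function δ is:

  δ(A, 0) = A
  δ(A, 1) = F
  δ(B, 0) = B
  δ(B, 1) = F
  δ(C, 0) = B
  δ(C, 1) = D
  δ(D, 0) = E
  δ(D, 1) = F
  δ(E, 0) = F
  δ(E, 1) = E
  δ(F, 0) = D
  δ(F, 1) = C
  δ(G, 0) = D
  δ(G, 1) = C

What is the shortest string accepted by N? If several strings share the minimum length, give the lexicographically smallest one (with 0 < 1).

A breadth-first search from A reaches an accepting state first via the path A → F → C → B on input 110.
No string of length < 3 is accepted (BFS exhausts all shorter strings without reaching an accepting state), and 110 is the lexicographically least accepting string of length 3.

110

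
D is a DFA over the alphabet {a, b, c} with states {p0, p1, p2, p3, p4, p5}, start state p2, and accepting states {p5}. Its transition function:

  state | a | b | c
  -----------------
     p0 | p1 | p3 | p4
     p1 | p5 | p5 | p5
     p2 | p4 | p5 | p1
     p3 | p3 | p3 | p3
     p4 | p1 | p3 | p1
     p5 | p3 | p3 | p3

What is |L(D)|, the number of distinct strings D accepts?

10

The useful subgraph on states {p1, p2, p4, p5} is acyclic, so L(D) is finite; the longest accepting path visits 4 useful states, giving maximum string length 3.
Counting accepting paths from p2 by length: 1 of length 1, 3 of length 2, 6 of length 3. Total 10.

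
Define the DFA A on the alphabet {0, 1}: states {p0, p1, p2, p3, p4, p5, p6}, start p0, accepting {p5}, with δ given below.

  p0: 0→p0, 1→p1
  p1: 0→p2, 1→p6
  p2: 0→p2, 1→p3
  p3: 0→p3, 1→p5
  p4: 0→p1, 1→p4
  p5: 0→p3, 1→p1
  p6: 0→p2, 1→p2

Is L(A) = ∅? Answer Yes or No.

No

The string 1011 is accepted: the run p0 → p1 → p2 → p3 → p5 ends in the accepting state p5.
Since at least one string is accepted, L(A) is not empty.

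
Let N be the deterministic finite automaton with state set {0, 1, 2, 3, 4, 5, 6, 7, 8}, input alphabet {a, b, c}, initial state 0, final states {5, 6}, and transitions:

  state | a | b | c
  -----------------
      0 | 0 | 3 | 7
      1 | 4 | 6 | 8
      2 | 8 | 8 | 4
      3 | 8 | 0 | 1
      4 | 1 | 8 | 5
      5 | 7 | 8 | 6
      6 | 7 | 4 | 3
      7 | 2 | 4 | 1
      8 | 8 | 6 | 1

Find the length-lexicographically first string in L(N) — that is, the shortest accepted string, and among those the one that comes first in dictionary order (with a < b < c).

A breadth-first search from 0 reaches an accepting state first via the path 0 → 3 → 8 → 6 on input bab.
No string of length < 3 is accepted (BFS exhausts all shorter strings without reaching an accepting state), and bab is the lexicographically least accepting string of length 3.

bab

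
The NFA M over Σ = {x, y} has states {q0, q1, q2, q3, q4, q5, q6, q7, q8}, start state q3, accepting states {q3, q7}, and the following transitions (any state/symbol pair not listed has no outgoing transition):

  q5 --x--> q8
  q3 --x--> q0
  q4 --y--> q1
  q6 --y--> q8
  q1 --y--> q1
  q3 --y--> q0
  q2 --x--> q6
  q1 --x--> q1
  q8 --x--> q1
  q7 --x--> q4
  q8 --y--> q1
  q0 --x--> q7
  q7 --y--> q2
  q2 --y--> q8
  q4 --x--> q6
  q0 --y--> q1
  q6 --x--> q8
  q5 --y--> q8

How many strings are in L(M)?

The useful subgraph on states {q0, q3, q7} is acyclic, so L(M) is finite; the longest accepting path visits 3 useful states, giving maximum string length 2.
Counting accepting paths from q3 by length: 1 of length 0, 2 of length 2. Total 3.

3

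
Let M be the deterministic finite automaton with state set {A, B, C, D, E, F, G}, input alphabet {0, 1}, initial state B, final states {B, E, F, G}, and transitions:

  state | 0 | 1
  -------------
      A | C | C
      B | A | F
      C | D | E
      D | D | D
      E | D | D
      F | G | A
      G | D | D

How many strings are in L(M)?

7

The useful subgraph on states {A, B, C, E, F, G} is acyclic, so L(M) is finite; the longest accepting path visits 5 useful states, giving maximum string length 4.
Counting accepting paths from B by length: 1 of length 0, 1 of length 1, 1 of length 2, 2 of length 3, 2 of length 4. Total 7.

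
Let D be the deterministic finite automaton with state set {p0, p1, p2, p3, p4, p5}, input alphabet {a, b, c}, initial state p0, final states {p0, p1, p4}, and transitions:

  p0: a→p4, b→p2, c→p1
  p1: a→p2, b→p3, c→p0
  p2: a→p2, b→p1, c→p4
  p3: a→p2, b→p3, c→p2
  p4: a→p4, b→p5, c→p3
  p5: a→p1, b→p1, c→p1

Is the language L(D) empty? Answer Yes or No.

No

The empty string ε is accepted: the run p0 ends in the accepting state p0.
Since at least one string is accepted, L(D) is not empty.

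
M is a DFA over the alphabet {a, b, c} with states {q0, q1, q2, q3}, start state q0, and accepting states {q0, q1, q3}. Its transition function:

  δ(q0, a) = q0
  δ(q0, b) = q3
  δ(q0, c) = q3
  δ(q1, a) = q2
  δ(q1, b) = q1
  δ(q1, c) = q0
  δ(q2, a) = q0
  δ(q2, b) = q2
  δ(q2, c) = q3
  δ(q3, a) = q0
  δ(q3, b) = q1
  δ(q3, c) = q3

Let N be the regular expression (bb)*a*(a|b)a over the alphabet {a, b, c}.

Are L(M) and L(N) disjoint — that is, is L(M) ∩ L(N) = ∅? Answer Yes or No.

The string aa is accepted by both M and N.
Hence L(M) ∩ L(N) ≠ ∅.

No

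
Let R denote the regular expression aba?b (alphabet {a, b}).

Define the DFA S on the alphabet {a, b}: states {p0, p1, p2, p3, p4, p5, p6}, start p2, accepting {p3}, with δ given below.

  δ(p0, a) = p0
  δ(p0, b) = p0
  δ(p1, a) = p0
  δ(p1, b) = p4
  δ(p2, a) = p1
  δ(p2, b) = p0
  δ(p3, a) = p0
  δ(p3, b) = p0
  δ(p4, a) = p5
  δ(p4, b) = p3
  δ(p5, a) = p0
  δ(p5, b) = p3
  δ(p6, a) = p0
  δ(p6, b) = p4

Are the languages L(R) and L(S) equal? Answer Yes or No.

Converting the expression R to a DFA (subset construction, then merging equivalent states) gives the minimal DFA with states {r0, r1, r2, r3, r4, r5}, start state r0, accepting states {r5} and transitions r0: a→r1, b→r2; r1: a→r2, b→r3; r2: a→r2, b→r2; r3: a→r4, b→r5; r4: a→r2, b→r5; r5: a→r2, b→r2.
Exploring the product automaton R × S from the start pair (r0, p2), following both machines on each input symbol, reaches 6 state pairs: (r0, p2), (r1, p1), (r2, p0), (r3, p4), (r4, p5), (r5, p3).
R accepts in {r5} and S accepts in {p3}. In every reachable pair the two components are either both accepting — (r5, p3) — or both non-accepting, so no string is accepted by exactly one of the machines: L(R) \ L(S) and L(S) \ L(R) are both empty.
Hence every string is accepted by R iff it is accepted by S, and the two languages coincide.

Yes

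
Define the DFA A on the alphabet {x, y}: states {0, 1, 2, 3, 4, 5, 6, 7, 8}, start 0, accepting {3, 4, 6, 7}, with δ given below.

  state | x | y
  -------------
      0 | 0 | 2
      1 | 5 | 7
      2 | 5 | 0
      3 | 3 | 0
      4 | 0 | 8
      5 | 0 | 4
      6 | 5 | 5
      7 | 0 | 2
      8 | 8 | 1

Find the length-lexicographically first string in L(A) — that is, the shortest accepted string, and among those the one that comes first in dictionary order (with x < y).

yxy

A breadth-first search from 0 reaches an accepting state first via the path 0 → 2 → 5 → 4 on input yxy.
No string of length < 3 is accepted (BFS exhausts all shorter strings without reaching an accepting state), and yxy is the lexicographically least accepting string of length 3.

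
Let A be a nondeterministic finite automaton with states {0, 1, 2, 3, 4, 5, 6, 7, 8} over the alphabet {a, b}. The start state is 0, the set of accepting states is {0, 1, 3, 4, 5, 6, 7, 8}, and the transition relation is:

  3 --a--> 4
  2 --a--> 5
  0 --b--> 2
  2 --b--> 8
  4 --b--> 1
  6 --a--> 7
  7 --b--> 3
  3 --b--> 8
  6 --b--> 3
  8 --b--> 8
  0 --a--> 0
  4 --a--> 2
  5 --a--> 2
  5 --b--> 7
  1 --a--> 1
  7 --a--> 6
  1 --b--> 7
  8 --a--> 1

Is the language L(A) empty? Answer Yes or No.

The empty string ε is accepted: the run 0 ends in the accepting state 0.
Since at least one string is accepted, L(A) is not empty.

No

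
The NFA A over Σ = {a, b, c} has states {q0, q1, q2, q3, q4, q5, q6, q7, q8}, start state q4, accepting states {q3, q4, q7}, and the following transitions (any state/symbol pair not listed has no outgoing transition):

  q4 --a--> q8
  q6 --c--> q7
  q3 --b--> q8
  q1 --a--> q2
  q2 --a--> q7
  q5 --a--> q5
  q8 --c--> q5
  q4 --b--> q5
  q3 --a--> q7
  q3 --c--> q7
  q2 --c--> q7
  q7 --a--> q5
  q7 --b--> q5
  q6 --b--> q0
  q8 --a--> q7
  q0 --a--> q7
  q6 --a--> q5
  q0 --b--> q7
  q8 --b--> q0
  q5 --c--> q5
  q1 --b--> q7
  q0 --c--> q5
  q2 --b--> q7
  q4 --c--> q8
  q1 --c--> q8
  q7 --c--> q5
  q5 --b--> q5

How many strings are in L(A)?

7

The useful subgraph on states {q0, q4, q7, q8} is acyclic, so L(A) is finite; the longest accepting path visits 4 useful states, giving maximum string length 3.
Counting accepting paths from q4 by length: 1 of length 0, 2 of length 2, 4 of length 3. Total 7.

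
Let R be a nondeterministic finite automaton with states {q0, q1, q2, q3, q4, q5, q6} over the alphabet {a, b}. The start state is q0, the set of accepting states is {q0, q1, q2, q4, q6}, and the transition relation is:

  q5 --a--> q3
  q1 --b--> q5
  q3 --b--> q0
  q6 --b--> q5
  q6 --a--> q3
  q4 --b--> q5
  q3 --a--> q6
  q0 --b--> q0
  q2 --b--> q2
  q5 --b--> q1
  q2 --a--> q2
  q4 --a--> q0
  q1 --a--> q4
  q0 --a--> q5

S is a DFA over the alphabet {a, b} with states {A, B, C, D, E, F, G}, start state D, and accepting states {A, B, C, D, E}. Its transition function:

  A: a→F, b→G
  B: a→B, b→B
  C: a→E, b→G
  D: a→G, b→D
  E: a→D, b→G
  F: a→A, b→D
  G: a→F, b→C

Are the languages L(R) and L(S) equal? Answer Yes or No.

Exploring the product automaton R × S from the start pair (q0, D), following both machines on each input symbol, reaches 6 state pairs: (q0, D), (q5, G), (q3, F), (q1, C), (q6, A), (q4, E).
R accepts in {q0, q1, q2, q4, q6} and S accepts in {A, B, C, D, E}. In every reachable pair the two components are either both accepting — (q0, D), (q1, C), (q6, A), (q4, E) — or both non-accepting, so no string is accepted by exactly one of the machines: L(R) \ L(S) and L(S) \ L(R) are both empty.
Hence every string is accepted by R iff it is accepted by S, and the two languages coincide.

Yes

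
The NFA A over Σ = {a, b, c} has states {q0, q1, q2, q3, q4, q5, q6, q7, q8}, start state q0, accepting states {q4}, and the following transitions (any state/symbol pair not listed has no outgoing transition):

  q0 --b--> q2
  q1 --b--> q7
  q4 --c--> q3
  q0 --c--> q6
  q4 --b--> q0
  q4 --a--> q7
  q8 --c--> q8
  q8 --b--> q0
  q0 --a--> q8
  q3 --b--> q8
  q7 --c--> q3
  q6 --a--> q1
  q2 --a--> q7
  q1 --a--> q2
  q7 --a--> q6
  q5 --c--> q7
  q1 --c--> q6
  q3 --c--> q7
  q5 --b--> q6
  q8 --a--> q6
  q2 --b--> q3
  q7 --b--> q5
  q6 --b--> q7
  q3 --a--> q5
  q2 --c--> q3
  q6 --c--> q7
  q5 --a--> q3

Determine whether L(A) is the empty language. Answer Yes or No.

The states reachable from the start state are {q0, q1, q2, q3, q5, q6, q7, q8}.
None of the accepting states {q4} is reachable, so no string is accepted and L(A) = ∅.

Yes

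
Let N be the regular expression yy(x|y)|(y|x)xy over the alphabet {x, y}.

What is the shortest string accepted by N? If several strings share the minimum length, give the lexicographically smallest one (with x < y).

By inspection of the expression, no string of length less than 3 matches, and xxy is the lexicographically first match of length 3.

xxy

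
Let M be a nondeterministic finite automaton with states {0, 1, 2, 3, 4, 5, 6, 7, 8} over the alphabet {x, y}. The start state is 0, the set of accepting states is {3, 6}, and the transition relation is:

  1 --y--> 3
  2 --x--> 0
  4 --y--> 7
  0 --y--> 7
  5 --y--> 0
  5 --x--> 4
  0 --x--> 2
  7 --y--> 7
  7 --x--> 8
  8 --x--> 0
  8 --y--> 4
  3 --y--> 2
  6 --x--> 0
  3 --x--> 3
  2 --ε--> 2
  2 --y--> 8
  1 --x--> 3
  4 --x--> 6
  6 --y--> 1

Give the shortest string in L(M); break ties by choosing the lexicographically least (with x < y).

A breadth-first search from 0 reaches an accepting state first via the path 0 → 2 → 8 → 4 → 6 on input xyyx.
No string of length < 4 is accepted (BFS exhausts all shorter strings without reaching an accepting state), and xyyx is the lexicographically least accepting string of length 4.

xyyx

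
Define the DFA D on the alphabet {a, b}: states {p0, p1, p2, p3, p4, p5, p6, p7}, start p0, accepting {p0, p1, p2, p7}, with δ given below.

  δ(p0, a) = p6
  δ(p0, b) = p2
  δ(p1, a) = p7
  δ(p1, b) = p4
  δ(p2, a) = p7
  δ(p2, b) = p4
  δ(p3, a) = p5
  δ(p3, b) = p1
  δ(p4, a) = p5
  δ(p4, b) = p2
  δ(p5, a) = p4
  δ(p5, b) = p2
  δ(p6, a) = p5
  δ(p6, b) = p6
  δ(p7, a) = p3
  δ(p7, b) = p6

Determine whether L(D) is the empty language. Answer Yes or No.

The empty string ε is accepted: the run p0 ends in the accepting state p0.
Since at least one string is accepted, L(D) is not empty.

No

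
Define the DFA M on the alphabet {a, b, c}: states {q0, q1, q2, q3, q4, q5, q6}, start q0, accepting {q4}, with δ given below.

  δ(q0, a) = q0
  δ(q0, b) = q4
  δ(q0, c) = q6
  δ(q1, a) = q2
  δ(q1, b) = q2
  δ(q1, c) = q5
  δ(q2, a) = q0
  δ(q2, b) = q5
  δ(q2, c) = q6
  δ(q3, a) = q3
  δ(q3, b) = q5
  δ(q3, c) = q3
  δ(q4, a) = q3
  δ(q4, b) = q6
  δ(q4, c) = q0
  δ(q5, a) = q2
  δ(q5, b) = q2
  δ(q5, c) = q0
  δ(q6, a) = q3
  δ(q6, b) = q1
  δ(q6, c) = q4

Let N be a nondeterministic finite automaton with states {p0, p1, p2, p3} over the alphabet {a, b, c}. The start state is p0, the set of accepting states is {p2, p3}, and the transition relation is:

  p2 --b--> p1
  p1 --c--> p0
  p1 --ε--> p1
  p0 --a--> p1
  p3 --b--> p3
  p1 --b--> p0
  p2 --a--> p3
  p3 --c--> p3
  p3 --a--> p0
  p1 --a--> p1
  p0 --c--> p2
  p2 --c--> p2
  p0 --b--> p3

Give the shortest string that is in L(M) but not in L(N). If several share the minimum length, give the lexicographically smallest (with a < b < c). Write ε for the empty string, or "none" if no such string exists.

ab

The string ab is accepted by M but not by N.
No shorter string lies in the difference, and ab is the lexicographically first length-2 string in L(M) \ L(N).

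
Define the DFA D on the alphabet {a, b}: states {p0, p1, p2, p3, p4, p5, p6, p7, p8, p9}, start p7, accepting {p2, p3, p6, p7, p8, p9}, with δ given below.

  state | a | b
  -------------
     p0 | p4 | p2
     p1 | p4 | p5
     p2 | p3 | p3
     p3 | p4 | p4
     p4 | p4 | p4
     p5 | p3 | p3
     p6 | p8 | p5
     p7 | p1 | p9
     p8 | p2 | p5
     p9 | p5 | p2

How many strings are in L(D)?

9

The useful subgraph on states {p1, p2, p3, p5, p7, p9} is acyclic, so L(D) is finite; the longest accepting path visits 4 useful states, giving maximum string length 3.
Counting accepting paths from p7 by length: 1 of length 0, 1 of length 1, 1 of length 2, 6 of length 3. Total 9.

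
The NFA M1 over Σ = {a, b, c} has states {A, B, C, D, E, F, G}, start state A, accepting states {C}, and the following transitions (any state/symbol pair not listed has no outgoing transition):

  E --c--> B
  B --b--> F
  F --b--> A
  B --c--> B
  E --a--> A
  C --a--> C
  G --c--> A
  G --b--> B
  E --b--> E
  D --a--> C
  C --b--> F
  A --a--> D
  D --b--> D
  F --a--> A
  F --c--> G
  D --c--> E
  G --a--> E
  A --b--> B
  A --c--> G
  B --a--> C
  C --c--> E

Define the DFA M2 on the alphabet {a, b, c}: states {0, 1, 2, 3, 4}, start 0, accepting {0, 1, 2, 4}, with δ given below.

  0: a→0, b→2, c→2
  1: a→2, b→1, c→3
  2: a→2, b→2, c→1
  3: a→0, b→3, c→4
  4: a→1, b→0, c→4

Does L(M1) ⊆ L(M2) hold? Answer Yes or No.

Exploring the product automaton M1 × M2 from the start pair (A, 0), following both machines on each input symbol, reaches 28 state pairs: (A, 0), (D, 0), (B, 2), (G, 2), (C, 0), (D, 2), (E, 2), (C, 2), (F, 2), (B, 1), (A, 1), (E, 1), (A, 2), (G, 1), (F, 1), (B, 3), (G, 3), (A, 3), (F, 3), (B, 4), (E, 0), (A, 4), (G, 4), (C, 1), (F, 0), (D, 1), (B, 0), (E, 3).
M1 accepts in {C} and M2 accepts in {0, 1, 2, 4}. The reachable pairs whose M1-component is accepting are (C, 0), (C, 2), (C, 1); in each of them the M2-component is accepting too, so the product for L(M1) \ L(M2) (M1-component accepting, M2-component rejecting) has no reachable accepting pair and the difference is empty.
Hence every string in L(M1) is also in L(M2).

Yes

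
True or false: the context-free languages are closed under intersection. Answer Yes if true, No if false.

{aⁿbⁿcᵐ : m,n≥0} and {aᵐbⁿcⁿ : m,n≥0} are both context-free, but their intersection {aⁿbⁿcⁿ : n≥0} is not (pumping lemma).

No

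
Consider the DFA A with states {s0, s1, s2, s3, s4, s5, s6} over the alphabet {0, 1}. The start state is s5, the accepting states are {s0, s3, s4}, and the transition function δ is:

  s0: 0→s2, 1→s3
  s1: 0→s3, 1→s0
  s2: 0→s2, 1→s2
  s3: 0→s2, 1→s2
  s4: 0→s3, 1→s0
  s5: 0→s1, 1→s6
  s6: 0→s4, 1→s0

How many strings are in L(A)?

9

The useful subgraph on states {s0, s1, s3, s4, s5, s6} is acyclic, so L(A) is finite; the longest accepting path visits 5 useful states, giving maximum string length 4.
Counting accepting paths from s5 by length: 4 of length 2, 4 of length 3, 1 of length 4. Total 9.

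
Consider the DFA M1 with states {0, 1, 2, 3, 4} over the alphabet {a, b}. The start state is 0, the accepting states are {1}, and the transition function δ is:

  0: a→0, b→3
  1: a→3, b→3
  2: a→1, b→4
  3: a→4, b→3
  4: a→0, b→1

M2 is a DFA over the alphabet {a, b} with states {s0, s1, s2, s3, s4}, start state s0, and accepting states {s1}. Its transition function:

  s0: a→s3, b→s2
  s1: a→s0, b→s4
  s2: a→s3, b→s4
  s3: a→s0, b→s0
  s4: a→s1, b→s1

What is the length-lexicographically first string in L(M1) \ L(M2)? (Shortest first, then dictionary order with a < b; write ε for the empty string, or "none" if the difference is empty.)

The string bab is accepted by M1 but not by M2.
No shorter string lies in the difference, and bab is the lexicographically first length-3 string in L(M1) \ L(M2).

bab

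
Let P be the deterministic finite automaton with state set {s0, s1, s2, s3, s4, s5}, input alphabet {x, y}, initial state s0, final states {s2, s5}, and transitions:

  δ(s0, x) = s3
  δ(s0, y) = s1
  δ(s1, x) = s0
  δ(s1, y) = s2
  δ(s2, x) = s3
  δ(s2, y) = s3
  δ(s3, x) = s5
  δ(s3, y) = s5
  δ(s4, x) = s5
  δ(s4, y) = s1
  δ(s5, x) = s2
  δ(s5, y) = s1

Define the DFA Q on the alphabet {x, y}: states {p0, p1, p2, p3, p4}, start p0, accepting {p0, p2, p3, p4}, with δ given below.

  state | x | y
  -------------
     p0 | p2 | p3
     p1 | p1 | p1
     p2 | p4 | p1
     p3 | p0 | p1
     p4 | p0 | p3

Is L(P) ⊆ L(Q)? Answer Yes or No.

The string xy is in L(P) but not in L(Q).
So L(P) ⊄ L(Q).

No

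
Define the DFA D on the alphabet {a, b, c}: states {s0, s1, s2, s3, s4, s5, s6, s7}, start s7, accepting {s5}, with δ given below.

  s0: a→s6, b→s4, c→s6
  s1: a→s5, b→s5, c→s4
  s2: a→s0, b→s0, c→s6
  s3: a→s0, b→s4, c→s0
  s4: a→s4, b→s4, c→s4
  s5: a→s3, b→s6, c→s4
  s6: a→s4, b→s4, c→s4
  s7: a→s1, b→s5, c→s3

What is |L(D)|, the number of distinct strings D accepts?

The useful subgraph on states {s1, s5, s7} is acyclic, so L(D) is finite; the longest accepting path visits 3 useful states, giving maximum string length 2.
Counting accepting paths from s7 by length: 1 of length 1, 2 of length 2. Total 3.

3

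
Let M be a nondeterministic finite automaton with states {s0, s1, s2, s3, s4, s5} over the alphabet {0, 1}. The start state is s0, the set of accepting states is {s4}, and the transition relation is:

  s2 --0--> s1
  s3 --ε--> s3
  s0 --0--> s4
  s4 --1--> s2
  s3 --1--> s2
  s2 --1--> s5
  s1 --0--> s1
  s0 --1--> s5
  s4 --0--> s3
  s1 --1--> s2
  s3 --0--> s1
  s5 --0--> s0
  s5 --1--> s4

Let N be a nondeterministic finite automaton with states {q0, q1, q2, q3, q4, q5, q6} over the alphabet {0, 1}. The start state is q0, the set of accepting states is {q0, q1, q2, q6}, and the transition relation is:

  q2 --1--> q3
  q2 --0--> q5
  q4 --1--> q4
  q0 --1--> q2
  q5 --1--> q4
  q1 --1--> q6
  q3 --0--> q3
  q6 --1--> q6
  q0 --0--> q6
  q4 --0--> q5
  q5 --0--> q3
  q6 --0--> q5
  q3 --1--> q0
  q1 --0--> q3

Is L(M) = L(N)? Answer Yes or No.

No

The string 11 is accepted by M but rejected by N.
So L(M) ≠ L(N).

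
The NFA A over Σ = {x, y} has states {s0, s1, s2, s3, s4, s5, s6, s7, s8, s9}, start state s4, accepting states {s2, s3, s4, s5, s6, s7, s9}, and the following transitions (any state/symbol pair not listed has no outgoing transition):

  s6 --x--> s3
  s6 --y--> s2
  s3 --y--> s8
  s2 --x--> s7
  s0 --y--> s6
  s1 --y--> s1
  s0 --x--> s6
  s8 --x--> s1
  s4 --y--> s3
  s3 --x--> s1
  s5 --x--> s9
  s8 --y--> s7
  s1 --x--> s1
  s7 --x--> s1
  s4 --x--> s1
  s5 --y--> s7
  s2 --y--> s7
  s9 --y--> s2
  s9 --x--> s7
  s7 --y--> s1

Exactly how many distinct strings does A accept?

3

The useful subgraph on states {s3, s4, s7, s8} is acyclic, so L(A) is finite; the longest accepting path visits 4 useful states, giving maximum string length 3.
Counting accepting paths from s4 by length: 1 of length 0, 1 of length 1, 1 of length 3. Total 3.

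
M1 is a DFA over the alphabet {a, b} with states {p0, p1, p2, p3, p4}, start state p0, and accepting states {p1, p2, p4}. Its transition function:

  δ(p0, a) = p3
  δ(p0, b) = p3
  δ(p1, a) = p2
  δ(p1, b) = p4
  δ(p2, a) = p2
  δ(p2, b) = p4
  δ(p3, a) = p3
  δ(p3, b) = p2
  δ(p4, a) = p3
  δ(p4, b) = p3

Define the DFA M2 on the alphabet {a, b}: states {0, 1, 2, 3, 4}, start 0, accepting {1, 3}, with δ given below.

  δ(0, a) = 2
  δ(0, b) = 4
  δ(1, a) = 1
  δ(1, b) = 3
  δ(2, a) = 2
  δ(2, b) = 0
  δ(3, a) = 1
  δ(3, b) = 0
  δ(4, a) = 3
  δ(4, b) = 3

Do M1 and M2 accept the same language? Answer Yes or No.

No

The string ab is accepted by M1 but rejected by M2.
So L(M1) ≠ L(M2).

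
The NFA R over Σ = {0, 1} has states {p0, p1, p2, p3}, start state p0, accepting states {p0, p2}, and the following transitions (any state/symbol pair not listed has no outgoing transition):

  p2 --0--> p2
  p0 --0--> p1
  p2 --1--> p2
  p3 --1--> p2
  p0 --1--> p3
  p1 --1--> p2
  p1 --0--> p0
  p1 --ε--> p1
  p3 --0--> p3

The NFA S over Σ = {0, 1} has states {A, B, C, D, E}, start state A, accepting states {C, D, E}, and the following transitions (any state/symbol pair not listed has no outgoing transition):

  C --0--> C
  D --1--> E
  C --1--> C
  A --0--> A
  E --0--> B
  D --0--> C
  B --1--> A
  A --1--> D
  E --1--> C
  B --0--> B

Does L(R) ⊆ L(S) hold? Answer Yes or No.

The empty string ε is in L(R) but not in L(S).
So L(R) ⊄ L(S).

No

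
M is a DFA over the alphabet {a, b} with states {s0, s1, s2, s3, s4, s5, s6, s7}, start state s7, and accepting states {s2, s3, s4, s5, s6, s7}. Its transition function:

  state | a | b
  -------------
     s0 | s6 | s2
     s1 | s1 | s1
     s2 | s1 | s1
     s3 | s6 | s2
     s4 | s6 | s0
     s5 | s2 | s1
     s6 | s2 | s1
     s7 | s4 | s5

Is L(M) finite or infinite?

The useful states (reachable from s7 and able to reach an accepting state) are {s0, s2, s4, s5, s6, s7}.
Restricted to these states the transition graph has no cycle, so every accepting path has bounded length and L is finite.

finite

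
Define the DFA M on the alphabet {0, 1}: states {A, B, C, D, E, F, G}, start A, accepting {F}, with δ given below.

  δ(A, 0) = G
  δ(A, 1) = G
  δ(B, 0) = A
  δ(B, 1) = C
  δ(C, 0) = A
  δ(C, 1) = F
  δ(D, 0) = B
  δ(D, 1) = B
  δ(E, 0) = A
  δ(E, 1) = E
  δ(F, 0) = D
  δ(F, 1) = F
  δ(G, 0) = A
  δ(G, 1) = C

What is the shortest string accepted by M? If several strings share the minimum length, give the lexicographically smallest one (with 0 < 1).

A breadth-first search from A reaches an accepting state first via the path A → G → C → F on input 011.
No string of length < 3 is accepted (BFS exhausts all shorter strings without reaching an accepting state), and 011 is the lexicographically least accepting string of length 3.

011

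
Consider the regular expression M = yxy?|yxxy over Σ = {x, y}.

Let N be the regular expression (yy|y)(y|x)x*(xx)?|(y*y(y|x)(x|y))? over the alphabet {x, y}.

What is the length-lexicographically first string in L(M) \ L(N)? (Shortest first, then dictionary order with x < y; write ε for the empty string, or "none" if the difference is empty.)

yxxy

The string yxxy is accepted by M but not by N.
No shorter string lies in the difference, and yxxy is the lexicographically first length-4 string in L(M) \ L(N).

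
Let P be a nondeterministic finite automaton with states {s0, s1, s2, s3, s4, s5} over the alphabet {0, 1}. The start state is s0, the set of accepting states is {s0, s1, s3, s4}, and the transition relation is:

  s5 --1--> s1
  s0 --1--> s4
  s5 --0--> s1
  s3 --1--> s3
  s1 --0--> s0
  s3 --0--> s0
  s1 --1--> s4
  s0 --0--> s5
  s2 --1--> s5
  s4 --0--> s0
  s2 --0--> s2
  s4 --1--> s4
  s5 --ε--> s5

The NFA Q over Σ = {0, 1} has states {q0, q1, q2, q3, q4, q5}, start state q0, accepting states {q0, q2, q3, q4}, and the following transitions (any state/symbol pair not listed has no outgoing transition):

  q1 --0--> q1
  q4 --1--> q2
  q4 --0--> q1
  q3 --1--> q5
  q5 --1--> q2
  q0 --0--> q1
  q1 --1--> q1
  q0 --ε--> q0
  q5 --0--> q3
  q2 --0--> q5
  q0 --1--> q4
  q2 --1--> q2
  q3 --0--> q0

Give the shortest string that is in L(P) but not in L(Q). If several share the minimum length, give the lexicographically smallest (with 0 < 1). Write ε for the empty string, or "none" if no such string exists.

The string 00 is accepted by P but not by Q.
No shorter string lies in the difference, and 00 is the lexicographically first length-2 string in L(P) \ L(Q).

00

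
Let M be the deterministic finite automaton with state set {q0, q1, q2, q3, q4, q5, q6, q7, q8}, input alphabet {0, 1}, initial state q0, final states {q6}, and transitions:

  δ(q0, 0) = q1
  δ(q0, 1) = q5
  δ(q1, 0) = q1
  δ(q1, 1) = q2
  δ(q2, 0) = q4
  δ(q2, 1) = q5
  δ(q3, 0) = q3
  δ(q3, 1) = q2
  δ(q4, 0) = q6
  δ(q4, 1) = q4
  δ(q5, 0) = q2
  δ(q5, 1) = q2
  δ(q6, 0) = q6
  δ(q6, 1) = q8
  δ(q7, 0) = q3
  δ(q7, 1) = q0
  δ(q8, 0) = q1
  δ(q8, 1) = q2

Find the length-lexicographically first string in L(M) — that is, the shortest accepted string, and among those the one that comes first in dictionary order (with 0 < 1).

0100

A breadth-first search from q0 reaches an accepting state first via the path q0 → q1 → q2 → q4 → q6 on input 0100.
No string of length < 4 is accepted (BFS exhausts all shorter strings without reaching an accepting state), and 0100 is the lexicographically least accepting string of length 4.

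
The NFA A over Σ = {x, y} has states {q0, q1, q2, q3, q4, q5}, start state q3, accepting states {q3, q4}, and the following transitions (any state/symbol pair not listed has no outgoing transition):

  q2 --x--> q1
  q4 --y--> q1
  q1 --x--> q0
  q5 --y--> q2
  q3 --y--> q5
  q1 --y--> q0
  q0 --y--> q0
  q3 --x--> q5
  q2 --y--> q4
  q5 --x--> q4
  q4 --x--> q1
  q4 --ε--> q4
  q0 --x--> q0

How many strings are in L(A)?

5

The useful subgraph on states {q2, q3, q4, q5} is acyclic, so L(A) is finite; the longest accepting path visits 4 useful states, giving maximum string length 3.
Counting accepting paths from q3 by length: 1 of length 0, 2 of length 2, 2 of length 3. Total 5.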